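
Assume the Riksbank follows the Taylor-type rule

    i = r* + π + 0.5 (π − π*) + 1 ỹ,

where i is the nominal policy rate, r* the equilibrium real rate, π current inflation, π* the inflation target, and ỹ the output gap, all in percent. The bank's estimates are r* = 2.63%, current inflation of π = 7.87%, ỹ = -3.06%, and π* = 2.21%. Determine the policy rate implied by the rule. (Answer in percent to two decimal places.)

i = 2.63 + 7.87 + 0.5 × (7.87 − 2.21) + 1 × (-3.06)
   = 2.63 + 7.87 + 2.83 − 3.06 = 10.27

10.27%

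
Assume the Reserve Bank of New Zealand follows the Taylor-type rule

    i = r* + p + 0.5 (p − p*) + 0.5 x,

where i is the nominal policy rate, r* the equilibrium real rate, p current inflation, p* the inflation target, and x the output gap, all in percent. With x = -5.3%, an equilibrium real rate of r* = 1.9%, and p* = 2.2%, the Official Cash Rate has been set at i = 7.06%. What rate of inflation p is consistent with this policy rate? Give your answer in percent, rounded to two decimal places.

Collecting p: i = r* + (1 + 0.5) p − 0.5 p* + 0.5 x
1.5 p = 7.06 − 1.9 + 0.5 × 2.2 − 0.5 × (-5.3) = 8.91
p = 8.91 / 1.5 = 5.94

5.94%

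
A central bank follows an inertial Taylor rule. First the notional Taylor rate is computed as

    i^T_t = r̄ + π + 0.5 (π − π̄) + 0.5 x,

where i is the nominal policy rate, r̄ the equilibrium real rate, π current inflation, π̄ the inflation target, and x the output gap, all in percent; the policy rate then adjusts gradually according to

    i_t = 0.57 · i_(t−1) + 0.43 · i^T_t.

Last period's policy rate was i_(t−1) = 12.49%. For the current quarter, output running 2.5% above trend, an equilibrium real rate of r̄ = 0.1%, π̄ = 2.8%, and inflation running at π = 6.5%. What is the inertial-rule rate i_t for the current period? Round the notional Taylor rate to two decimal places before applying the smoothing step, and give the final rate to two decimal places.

11.29%

Output 2.5% above potential → x = 2.5.
i^T_t = 0.1 + 6.5 + 0.5 × (6.5 − 2.8) + 0.5 × 2.5
   = 0.1 + 6.5 + 1.85 + 1.25 = 9.70
i_t = 0.57 × 12.49 + 0.43 × 9.70 = 7.1193 + 4.171 = 11.29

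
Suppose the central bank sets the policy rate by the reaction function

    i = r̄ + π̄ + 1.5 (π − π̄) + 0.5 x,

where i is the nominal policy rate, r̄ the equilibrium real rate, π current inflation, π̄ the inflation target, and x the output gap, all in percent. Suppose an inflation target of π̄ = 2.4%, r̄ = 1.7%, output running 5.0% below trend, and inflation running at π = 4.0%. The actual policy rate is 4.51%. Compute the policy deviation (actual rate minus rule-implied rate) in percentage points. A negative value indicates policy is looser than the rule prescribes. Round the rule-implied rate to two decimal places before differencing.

0.51 pp

Output 5.0% below potential → x = -5.0.
i = 1.7 + 2.4 + 1.5 × (4.0 − 2.4) + 0.5 × (-5.0)
   = 1.7 + 2.4 + 2.4 − 2.5 = 4.00
Deviation = 4.51 − 4.00 = 0.51 pp.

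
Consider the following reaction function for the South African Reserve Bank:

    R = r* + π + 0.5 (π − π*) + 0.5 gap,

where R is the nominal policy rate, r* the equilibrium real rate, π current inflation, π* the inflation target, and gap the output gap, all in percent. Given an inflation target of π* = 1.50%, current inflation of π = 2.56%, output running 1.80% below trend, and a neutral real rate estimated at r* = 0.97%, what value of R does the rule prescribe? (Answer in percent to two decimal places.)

3.16%

Output 1.80% below potential → gap = -1.80.
R = 0.97 + 2.56 + 0.5 × (2.56 − 1.50) + 0.5 × (-1.80)
   = 0.97 + 2.56 + 0.53 − 0.9 = 3.16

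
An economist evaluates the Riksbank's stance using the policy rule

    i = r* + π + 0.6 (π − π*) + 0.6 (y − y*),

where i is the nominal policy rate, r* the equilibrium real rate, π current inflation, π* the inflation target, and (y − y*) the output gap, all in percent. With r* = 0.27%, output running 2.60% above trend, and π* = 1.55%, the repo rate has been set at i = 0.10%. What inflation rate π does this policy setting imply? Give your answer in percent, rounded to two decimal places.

Output 2.60% above potential → (y − y*) = 2.60.
Collecting π: i = r* + (1 + 0.6) π − 0.6 π* + 0.6 (y − y*)
1.6 π = 0.10 − 0.27 + 0.6 × 1.55 − 0.6 × 2.60 = -0.8
π = -0.8 / 1.6 = -0.50

-0.50%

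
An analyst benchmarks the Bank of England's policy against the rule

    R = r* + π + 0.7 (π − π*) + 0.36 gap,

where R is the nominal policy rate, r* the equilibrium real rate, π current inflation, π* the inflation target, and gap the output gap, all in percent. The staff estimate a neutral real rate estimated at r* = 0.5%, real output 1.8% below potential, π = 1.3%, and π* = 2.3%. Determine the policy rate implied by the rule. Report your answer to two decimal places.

0.45%

Output 1.8% below potential → gap = -1.8.
R = 0.5 + 1.3 + 0.7 × (1.3 − 2.3) + 0.36 × (-1.8)
   = 0.5 + 1.3 − 0.7 − 0.648 = 0.45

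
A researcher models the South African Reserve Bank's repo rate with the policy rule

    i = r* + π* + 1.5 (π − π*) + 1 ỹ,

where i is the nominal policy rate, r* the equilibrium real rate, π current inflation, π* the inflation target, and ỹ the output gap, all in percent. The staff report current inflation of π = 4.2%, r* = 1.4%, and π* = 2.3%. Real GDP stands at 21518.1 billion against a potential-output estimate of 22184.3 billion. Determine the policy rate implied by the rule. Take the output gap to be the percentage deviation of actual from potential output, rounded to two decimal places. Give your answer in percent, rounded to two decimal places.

Output gap = 100 × (21518.1 − 22184.3) / 22184.3 = -3.00%.
i = 1.40 + 2.30 + 1.5 × (4.20 − 2.30) + 1 × (-3.00)
   = 1.40 + 2.3 + 2.85 − 3 = 3.55

3.55%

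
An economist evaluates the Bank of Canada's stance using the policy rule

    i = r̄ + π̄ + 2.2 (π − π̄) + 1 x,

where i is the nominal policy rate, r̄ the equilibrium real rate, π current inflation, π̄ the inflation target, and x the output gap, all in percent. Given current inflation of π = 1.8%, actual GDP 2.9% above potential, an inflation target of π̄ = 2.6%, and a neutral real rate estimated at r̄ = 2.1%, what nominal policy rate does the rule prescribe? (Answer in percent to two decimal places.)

Output 2.9% above potential → x = 2.9.
i = 2.1 + 2.6 + 2.2 × (1.8 − 2.6) + 1 × 2.9
   = 2.1 + 2.6 − 1.76 + 2.9 = 5.84

5.84%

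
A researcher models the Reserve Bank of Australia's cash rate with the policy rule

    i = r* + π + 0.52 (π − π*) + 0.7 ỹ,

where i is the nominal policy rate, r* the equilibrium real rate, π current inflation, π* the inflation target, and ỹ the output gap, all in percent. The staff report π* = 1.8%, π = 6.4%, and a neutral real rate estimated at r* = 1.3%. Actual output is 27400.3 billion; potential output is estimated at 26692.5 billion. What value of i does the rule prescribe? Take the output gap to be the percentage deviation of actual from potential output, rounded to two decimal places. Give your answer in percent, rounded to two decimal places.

Output gap = 100 × (27400.3 − 26692.5) / 26692.5 = 2.65%.
i = 1.30 + 6.40 + 0.52 × (6.40 − 1.80) + 0.7 × 2.65
   = 1.30 + 6.4 + 2.392 + 1.855 = 11.95

11.95%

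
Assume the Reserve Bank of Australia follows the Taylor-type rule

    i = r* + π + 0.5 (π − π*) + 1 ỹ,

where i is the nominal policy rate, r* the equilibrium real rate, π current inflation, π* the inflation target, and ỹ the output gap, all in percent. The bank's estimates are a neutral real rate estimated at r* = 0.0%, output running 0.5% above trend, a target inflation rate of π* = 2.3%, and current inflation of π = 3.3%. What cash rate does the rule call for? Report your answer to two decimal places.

Output 0.5% above potential → ỹ = 0.5.
i = 0.0 + 3.3 + 0.5 × (3.3 − 2.3) + 1 × 0.5
   = 0.0 + 3.3 + 0.5 + 0.5 = 4.30

4.30%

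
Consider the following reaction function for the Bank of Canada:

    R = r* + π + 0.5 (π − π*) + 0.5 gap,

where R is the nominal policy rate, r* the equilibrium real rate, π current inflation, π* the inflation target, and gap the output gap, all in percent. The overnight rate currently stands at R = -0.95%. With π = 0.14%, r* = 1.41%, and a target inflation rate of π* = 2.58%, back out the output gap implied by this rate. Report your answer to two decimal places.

-2.56%

0.5 gap = -0.95 − 1.41 − 0.14 − 0.5 × (0.14 − 2.58) = -1.28
gap = -1.28 / 0.5 = -2.56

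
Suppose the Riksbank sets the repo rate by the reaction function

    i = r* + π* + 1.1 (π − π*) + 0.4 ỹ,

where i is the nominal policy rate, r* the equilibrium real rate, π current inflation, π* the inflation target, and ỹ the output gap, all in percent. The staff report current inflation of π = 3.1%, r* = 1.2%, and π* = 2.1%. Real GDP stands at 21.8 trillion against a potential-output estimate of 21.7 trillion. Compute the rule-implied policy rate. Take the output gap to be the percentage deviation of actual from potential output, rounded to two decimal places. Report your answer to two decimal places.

4.58%

Output gap = 100 × (21.8 − 21.7) / 21.7 = 0.46%.
i = 1.20 + 2.10 + 1.1 × (3.10 − 2.10) + 0.4 × 0.46
   = 1.20 + 2.1 + 1.1 + 0.184 = 4.58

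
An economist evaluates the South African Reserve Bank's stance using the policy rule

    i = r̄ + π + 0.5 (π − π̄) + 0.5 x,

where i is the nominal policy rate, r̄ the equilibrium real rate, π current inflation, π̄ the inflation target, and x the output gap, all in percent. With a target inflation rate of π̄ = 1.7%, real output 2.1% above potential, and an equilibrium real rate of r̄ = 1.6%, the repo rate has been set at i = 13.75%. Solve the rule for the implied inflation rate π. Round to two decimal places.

7.97%

Output 2.1% above potential → x = 2.1.
Collecting π: i = r̄ + (1 + 0.5) π − 0.5 π̄ + 0.5 x
1.5 π = 13.75 − 1.6 + 0.5 × 1.7 − 0.5 × 2.1 = 11.95
π = 11.95 / 1.5 = 7.97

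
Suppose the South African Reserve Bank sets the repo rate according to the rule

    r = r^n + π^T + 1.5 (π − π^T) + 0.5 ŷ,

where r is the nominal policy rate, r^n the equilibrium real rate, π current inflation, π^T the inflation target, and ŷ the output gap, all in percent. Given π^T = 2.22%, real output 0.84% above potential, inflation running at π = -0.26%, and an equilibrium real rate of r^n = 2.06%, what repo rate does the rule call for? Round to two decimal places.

0.98%

Output 0.84% above potential → ŷ = 0.84.
r = 2.06 + 2.22 + 1.5 × (-0.26 − 2.22) + 0.5 × 0.84
   = 2.06 + 2.22 − 3.72 + 0.42 = 0.98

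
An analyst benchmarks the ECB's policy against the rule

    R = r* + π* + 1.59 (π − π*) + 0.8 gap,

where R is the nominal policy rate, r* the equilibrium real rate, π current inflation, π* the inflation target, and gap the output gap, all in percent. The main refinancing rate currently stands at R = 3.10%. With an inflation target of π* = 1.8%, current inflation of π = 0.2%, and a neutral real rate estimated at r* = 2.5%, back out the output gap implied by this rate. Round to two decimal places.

0.8 gap = 3.10 − 2.5 − 1.8 − 1.59 × (0.2 − 1.8) = 1.344
gap = 1.344 / 0.8 = 1.68

1.68%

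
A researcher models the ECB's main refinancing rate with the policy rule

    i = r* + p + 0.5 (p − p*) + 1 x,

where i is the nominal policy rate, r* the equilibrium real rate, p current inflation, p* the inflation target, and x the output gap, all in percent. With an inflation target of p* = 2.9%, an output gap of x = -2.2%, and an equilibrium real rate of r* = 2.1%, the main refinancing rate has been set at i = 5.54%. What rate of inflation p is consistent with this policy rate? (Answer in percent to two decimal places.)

Collecting p: i = r* + (1 + 0.5) p − 0.5 p* + 1 x
1.5 p = 5.54 − 2.1 + 0.5 × 2.9 − 1 × (-2.2) = 7.09
p = 7.09 / 1.5 = 4.73

4.73%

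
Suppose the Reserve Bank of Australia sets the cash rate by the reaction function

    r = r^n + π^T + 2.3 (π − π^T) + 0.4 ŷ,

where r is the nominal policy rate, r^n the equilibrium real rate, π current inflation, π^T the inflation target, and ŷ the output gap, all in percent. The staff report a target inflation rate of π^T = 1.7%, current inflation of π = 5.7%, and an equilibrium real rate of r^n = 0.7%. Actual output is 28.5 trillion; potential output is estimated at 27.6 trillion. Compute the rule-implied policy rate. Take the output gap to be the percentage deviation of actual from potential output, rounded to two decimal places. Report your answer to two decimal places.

12.90%

Output gap = 100 × (28.5 − 27.6) / 27.6 = 3.26%.
r = 0.70 + 1.70 + 2.3 × (5.70 − 1.70) + 0.4 × 3.26
   = 0.70 + 1.7 + 9.2 + 1.304 = 12.90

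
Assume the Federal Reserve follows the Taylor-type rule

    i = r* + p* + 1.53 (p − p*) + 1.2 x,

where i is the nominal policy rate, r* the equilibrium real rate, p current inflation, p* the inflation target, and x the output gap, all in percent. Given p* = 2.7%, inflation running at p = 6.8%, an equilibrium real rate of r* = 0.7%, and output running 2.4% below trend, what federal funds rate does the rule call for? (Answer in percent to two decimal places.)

6.79%

Output 2.4% below potential → x = -2.4.
i = 0.7 + 2.7 + 1.53 × (6.8 − 2.7) + 1.2 × (-2.4)
   = 0.7 + 2.7 + 6.273 − 2.88 = 6.79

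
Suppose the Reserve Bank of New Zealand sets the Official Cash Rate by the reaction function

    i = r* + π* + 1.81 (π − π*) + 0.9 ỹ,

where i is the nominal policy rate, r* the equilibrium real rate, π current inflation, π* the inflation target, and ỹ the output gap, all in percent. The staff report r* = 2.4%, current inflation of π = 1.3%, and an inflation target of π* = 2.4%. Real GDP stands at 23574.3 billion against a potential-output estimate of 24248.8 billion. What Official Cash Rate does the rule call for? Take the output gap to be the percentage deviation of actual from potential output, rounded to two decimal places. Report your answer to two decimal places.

Output gap = 100 × (23574.3 − 24248.8) / 24248.8 = -2.78%.
i = 2.40 + 2.40 + 1.81 × (1.30 − 2.40) + 0.9 × (-2.78)
   = 2.40 + 2.4 − 1.991 − 2.502 = 0.31

0.31%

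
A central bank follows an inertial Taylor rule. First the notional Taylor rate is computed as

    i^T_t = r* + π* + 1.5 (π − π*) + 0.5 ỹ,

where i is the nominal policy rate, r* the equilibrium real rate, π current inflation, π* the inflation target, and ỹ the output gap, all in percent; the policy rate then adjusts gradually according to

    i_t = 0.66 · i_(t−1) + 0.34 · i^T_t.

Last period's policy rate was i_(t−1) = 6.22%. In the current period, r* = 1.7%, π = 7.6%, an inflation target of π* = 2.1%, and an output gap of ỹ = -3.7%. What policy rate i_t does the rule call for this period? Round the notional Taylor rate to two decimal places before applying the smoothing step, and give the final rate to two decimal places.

7.57%

i^T_t = 1.7 + 2.1 + 1.5 × (7.6 − 2.1) + 0.5 × (-3.7)
   = 1.7 + 2.1 + 8.25 − 1.85 = 10.20
i_t = 0.66 × 6.22 + 0.34 × 10.20 = 4.1052 + 3.468 = 7.57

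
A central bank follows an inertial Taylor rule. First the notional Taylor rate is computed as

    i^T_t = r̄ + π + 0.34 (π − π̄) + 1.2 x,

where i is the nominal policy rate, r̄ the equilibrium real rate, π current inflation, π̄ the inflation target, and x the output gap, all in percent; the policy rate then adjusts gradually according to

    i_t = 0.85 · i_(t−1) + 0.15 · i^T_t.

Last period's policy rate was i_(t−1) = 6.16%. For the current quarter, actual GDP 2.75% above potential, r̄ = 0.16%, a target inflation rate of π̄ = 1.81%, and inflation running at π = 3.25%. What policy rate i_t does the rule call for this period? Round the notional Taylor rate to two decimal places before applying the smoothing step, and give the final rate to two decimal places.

Output 2.75% above potential → x = 2.75.
i^T_t = 0.16 + 3.25 + 0.34 × (3.25 − 1.81) + 1.2 × 2.75
   = 0.16 + 3.25 + 0.4896 + 3.3 = 7.20
i_t = 0.85 × 6.16 + 0.15 × 7.20 = 5.236 + 1.08 = 6.32

6.32%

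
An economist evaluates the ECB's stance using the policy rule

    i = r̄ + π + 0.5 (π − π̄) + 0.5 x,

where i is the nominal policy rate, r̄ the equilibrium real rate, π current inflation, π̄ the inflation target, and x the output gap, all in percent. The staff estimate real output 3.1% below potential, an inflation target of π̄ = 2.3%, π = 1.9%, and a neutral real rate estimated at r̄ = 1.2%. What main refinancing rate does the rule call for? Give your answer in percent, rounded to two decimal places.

1.35%

Output 3.1% below potential → x = -3.1.
i = 1.2 + 1.9 + 0.5 × (1.9 − 2.3) + 0.5 × (-3.1)
   = 1.2 + 1.9 − 0.2 − 1.55 = 1.35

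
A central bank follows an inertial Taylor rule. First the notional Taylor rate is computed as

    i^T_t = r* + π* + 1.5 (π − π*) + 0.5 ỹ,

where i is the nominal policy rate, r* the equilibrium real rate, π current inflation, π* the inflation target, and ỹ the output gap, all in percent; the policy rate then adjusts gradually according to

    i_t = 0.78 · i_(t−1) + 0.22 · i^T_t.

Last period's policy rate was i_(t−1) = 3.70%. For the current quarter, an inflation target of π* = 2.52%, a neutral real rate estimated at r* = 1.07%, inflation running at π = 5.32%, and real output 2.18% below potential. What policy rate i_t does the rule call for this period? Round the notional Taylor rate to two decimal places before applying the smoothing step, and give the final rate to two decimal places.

Output 2.18% below potential → ỹ = -2.18.
i^T_t = 1.07 + 2.52 + 1.5 × (5.32 − 2.52) + 0.5 × (-2.18)
   = 1.07 + 2.52 + 4.2 − 1.09 = 6.70
i_t = 0.78 × 3.70 + 0.22 × 6.70 = 2.886 + 1.474 = 4.36

4.36%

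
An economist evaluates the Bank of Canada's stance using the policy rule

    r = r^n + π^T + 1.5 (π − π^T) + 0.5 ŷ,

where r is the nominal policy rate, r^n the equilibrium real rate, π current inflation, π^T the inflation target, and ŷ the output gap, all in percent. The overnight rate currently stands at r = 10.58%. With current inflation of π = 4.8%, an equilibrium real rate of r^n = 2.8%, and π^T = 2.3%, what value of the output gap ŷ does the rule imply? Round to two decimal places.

0.5 ŷ = 10.58 − 2.8 − 2.3 − 1.5 × (4.8 − 2.3) = 1.73
ŷ = 1.73 / 0.5 = 3.46

3.46%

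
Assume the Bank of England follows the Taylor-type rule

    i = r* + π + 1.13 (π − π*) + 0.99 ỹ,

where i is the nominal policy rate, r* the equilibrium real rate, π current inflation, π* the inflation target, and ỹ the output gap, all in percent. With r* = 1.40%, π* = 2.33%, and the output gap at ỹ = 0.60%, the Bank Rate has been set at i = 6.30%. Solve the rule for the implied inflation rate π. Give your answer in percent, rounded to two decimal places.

Collecting π: i = r* + (1 + 1.13) π − 1.13 π* + 0.99 ỹ
2.13 π = 6.30 − 1.40 + 1.13 × 2.33 − 0.99 × 0.60 = 6.9389
π = 6.9389 / 2.13 = 3.26

3.26%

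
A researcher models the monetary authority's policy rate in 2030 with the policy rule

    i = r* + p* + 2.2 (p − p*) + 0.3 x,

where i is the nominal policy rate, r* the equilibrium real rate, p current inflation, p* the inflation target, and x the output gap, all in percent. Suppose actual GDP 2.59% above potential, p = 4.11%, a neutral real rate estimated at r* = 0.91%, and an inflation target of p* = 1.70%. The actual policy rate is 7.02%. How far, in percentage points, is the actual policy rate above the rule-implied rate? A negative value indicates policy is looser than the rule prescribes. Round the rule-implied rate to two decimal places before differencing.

-1.67 pp

Output 2.59% above potential → x = 2.59.
i = 0.91 + 1.70 + 2.2 × (4.11 − 1.70) + 0.3 × 2.59
   = 0.91 + 1.7 + 5.302 + 0.777 = 8.69
Deviation = 7.02 − 8.69 = -1.67 pp.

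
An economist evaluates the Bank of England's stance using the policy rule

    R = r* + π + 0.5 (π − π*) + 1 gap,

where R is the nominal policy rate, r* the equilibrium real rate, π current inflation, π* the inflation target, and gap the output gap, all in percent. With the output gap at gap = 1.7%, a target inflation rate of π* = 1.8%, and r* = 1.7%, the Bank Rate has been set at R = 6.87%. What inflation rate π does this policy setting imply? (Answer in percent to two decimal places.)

Collecting π: R = r* + (1 + 0.5) π − 0.5 π* + 1 gap
1.5 π = 6.87 − 1.7 + 0.5 × 1.8 − 1 × 1.7 = 4.37
π = 4.37 / 1.5 = 2.91

2.91%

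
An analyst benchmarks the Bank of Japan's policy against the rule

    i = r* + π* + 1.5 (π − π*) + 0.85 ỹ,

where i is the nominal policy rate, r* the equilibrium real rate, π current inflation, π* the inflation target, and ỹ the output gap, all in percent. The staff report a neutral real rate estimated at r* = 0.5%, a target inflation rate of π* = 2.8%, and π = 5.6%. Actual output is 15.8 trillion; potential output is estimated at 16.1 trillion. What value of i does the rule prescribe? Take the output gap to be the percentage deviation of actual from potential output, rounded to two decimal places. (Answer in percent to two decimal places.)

Output gap = 100 × (15.8 − 16.1) / 16.1 = -1.86%.
i = 0.50 + 2.80 + 1.5 × (5.60 − 2.80) + 0.85 × (-1.86)
   = 0.50 + 2.8 + 4.2 − 1.581 = 5.92

5.92%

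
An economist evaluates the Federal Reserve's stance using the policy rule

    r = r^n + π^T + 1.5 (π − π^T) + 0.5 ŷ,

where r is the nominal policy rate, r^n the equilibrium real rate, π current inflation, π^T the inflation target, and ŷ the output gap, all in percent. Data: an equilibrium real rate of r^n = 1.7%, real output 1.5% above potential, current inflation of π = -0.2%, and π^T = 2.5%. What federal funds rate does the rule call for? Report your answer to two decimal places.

Output 1.5% above potential → ŷ = 1.5.
r = 1.7 + 2.5 + 1.5 × (-0.2 − 2.5) + 0.5 × 1.5
   = 1.7 + 2.5 − 4.05 + 0.75 = 0.90

0.90%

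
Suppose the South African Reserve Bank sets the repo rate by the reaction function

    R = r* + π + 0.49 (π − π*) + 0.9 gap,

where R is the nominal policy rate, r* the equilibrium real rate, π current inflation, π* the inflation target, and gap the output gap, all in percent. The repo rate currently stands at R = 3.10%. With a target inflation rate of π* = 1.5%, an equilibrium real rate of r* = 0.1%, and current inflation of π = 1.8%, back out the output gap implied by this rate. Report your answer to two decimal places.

0.9 gap = 3.10 − 0.1 − 1.8 − 0.49 × (1.8 − 1.5) = 1.053
gap = 1.053 / 0.9 = 1.17

1.17%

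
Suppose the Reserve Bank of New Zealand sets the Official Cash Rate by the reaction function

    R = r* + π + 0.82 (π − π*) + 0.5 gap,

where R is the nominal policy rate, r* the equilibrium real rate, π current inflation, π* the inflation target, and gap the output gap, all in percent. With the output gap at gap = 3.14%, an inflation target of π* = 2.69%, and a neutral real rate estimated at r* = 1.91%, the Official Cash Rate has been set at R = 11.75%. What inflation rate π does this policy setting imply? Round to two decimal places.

5.76%

Collecting π: R = r* + (1 + 0.82) π − 0.82 π* + 0.5 gap
1.82 π = 11.75 − 1.91 + 0.82 × 2.69 − 0.5 × 3.14 = 10.4758
π = 10.4758 / 1.82 = 5.76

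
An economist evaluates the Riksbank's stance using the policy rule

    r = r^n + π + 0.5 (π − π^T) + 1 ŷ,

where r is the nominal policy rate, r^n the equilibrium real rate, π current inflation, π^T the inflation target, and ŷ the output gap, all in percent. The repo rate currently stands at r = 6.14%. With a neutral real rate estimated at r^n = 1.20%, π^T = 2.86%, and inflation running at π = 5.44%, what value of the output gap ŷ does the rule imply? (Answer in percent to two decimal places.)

-1.79%

1 ŷ = 6.14 − 1.20 − 5.44 − 0.5 × (5.44 − 2.86) = -1.79
ŷ = -1.79 / 1 = -1.79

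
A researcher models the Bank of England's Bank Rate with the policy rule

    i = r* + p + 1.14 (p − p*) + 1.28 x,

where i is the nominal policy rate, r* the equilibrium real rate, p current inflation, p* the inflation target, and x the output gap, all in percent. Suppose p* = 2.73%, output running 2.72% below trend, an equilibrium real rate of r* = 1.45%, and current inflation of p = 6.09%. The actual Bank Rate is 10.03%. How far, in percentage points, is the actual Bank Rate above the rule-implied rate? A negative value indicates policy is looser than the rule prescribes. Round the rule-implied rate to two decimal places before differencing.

Output 2.72% below potential → x = -2.72.
i = 1.45 + 6.09 + 1.14 × (6.09 − 2.73) + 1.28 × (-2.72)
   = 1.45 + 6.09 + 3.8304 − 3.4816 = 7.89
Deviation = 10.03 − 7.89 = 2.14 pp.

2.14 pp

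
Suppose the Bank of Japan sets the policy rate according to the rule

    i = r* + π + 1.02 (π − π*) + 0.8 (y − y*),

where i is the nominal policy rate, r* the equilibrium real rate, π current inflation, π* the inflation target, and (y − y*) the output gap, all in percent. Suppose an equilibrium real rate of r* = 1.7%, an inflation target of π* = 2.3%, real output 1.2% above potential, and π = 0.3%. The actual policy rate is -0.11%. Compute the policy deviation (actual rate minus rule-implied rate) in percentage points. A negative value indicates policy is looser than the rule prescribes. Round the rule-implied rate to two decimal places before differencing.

Output 1.2% above potential → (y − y*) = 1.2.
i = 1.7 + 0.3 + 1.02 × (0.3 − 2.3) + 0.8 × 1.2
   = 1.7 + 0.3 − 2.04 + 0.96 = 0.92
Deviation = -0.11 − 0.92 = -1.03 pp.

-1.03 pp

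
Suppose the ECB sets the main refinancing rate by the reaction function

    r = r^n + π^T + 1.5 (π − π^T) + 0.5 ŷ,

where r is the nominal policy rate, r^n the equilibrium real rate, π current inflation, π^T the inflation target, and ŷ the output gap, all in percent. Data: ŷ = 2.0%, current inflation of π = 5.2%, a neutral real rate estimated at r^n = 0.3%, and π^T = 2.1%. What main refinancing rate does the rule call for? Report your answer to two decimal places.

r = 0.3 + 2.1 + 1.5 × (5.2 − 2.1) + 0.5 × 2.0
   = 0.3 + 2.1 + 4.65 + 1 = 8.05

8.05%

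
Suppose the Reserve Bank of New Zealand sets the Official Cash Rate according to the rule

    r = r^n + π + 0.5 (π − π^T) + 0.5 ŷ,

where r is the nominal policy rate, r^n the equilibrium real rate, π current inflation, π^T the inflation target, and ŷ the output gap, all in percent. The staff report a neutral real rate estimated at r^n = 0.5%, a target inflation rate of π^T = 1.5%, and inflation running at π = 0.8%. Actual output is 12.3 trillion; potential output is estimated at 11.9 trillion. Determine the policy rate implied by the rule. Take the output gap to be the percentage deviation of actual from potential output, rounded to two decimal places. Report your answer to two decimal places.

2.63%

Output gap = 100 × (12.3 − 11.9) / 11.9 = 3.36%.
r = 0.50 + 0.80 + 0.5 × (0.80 − 1.50) + 0.5 × 3.36
   = 0.50 + 0.8 − 0.35 + 1.68 = 2.63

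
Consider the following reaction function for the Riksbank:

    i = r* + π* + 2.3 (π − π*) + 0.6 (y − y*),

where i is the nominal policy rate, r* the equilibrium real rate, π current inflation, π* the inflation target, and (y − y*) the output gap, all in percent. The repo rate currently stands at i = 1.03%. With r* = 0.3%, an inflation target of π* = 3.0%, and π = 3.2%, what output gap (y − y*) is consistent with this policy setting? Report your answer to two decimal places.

-4.55%

0.6 (y − y*) = 1.03 − 0.3 − 3.0 − 2.3 × (3.2 − 3.0) = -2.73
(y − y*) = -2.73 / 0.6 = -4.55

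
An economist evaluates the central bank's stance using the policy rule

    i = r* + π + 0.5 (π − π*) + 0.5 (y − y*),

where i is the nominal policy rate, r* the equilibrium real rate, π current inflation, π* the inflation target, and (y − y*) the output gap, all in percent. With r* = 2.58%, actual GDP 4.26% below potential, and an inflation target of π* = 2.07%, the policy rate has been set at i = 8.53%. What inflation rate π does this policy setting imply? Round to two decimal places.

Output 4.26% below potential → (y − y*) = -4.26.
Collecting π: i = r* + (1 + 0.5) π − 0.5 π* + 0.5 (y − y*)
1.5 π = 8.53 − 2.58 + 0.5 × 2.07 − 0.5 × (-4.26) = 9.115
π = 9.115 / 1.5 = 6.08

6.08%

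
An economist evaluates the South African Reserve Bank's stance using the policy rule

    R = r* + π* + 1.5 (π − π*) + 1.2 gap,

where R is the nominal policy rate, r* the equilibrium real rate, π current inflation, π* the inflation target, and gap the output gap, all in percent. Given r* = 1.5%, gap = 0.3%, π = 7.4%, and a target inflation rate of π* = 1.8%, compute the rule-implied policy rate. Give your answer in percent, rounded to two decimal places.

12.06%

R = 1.5 + 1.8 + 1.5 × (7.4 − 1.8) + 1.2 × 0.3
   = 1.5 + 1.8 + 8.4 + 0.36 = 12.06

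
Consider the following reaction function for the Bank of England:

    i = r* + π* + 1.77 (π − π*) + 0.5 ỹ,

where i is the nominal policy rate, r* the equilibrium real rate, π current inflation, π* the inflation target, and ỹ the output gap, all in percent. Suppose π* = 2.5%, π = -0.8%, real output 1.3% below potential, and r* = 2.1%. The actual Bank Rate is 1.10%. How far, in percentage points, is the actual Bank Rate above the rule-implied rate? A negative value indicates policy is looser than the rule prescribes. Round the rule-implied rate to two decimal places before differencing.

Output 1.3% below potential → ỹ = -1.3.
i = 2.1 + 2.5 + 1.77 × (-0.8 − 2.5) + 0.5 × (-1.3)
   = 2.1 + 2.5 − 5.841 − 0.65 = -1.89
Deviation = 1.10 − (-1.89) = 2.99 pp.

2.99 pp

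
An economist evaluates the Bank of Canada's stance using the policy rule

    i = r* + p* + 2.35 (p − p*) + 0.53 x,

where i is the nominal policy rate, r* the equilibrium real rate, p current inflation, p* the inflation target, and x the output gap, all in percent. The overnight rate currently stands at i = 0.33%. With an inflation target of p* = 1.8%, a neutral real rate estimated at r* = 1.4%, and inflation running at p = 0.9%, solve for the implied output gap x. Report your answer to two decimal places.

0.53 x = 0.33 − 1.4 − 1.8 − 2.35 × (0.9 − 1.8) = -0.755
x = -0.755 / 0.53 = -1.42

-1.42%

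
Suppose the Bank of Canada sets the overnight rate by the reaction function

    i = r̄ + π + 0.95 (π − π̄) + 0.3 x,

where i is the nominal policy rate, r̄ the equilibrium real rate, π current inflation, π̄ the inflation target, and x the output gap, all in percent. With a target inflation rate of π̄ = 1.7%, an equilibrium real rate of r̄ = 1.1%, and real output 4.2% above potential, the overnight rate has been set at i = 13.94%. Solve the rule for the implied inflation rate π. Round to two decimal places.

Output 4.2% above potential → x = 4.2.
Collecting π: i = r̄ + (1 + 0.95) π − 0.95 π̄ + 0.3 x
1.95 π = 13.94 − 1.1 + 0.95 × 1.7 − 0.3 × 4.2 = 13.195
π = 13.195 / 1.95 = 6.77

6.77%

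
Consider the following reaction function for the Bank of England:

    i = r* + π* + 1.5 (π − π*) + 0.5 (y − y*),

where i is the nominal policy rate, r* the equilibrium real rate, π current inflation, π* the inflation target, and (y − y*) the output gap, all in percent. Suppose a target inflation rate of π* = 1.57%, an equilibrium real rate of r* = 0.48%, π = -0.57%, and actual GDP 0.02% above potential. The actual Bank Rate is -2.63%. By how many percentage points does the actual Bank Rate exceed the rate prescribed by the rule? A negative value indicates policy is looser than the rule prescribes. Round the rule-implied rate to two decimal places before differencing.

Output 0.02% above potential → (y − y*) = 0.02.
i = 0.48 + 1.57 + 1.5 × (-0.57 − 1.57) + 0.5 × 0.02
   = 0.48 + 1.57 − 3.21 + 0.01 = -1.15
Deviation = -2.63 − (-1.15) = -1.48 pp.

-1.48 pp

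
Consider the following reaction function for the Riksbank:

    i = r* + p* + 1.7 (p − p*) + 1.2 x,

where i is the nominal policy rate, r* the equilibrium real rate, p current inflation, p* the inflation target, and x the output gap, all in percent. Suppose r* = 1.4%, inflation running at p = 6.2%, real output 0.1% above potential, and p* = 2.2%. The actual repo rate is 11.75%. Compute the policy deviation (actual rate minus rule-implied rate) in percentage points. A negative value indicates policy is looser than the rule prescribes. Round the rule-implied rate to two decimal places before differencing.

Output 0.1% above potential → x = 0.1.
i = 1.4 + 2.2 + 1.7 × (6.2 − 2.2) + 1.2 × 0.1
   = 1.4 + 2.2 + 6.8 + 0.12 = 10.52
Deviation = 11.75 − 10.52 = 1.23 pp.

1.23 pp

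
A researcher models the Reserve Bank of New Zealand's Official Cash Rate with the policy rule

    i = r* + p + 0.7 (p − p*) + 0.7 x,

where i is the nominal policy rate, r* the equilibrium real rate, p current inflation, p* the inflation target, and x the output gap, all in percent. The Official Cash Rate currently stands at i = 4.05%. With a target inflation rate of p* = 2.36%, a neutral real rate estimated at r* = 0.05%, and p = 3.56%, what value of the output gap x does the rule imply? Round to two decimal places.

-0.57%

0.7 x = 4.05 − 0.05 − 3.56 − 0.7 × (3.56 − 2.36) = -0.4
x = -0.4 / 0.7 = -0.57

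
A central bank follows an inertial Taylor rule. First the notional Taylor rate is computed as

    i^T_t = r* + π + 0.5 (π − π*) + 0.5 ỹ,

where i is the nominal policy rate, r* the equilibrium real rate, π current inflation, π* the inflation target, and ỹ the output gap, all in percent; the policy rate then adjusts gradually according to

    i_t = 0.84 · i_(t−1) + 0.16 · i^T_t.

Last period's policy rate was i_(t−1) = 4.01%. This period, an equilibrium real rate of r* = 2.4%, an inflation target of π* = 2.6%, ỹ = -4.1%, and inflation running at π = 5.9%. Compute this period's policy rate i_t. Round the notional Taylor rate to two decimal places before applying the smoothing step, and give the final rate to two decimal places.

i^T_t = 2.4 + 5.9 + 0.5 × (5.9 − 2.6) + 0.5 × (-4.1)
   = 2.4 + 5.9 + 1.65 − 2.05 = 7.90
i_t = 0.84 × 4.01 + 0.16 × 7.90 = 3.3684 + 1.264 = 4.63

4.63%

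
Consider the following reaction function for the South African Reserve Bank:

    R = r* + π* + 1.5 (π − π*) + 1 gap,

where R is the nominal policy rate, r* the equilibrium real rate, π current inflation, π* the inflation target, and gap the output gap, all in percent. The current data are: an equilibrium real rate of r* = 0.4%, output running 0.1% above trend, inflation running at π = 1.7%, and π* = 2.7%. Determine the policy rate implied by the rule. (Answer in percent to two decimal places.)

Output 0.1% above potential → gap = 0.1.
R = 0.4 + 2.7 + 1.5 × (1.7 − 2.7) + 1 × 0.1
   = 0.4 + 2.7 − 1.5 + 0.1 = 1.70

1.70%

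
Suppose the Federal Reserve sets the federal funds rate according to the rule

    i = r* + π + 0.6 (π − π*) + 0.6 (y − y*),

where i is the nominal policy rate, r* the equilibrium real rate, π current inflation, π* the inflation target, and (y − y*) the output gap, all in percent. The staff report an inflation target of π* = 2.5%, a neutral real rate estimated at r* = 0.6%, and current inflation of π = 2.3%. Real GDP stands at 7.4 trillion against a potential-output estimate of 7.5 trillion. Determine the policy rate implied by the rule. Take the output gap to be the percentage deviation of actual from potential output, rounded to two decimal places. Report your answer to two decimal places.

1.98%

Output gap = 100 × (7.4 − 7.5) / 7.5 = -1.33%.
i = 0.60 + 2.30 + 0.6 × (2.30 − 2.50) + 0.6 × (-1.33)
   = 0.60 + 2.3 − 0.12 − 0.798 = 1.98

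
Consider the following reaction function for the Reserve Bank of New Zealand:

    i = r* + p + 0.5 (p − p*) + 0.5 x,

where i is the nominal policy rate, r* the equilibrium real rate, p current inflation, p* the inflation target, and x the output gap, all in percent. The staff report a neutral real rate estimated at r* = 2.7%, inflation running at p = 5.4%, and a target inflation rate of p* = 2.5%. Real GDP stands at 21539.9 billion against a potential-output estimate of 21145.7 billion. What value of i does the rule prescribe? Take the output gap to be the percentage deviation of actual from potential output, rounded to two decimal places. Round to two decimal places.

10.48%

Output gap = 100 × (21539.9 − 21145.7) / 21145.7 = 1.86%.
i = 2.70 + 5.40 + 0.5 × (5.40 − 2.50) + 0.5 × 1.86
   = 2.70 + 5.4 + 1.45 + 0.93 = 10.48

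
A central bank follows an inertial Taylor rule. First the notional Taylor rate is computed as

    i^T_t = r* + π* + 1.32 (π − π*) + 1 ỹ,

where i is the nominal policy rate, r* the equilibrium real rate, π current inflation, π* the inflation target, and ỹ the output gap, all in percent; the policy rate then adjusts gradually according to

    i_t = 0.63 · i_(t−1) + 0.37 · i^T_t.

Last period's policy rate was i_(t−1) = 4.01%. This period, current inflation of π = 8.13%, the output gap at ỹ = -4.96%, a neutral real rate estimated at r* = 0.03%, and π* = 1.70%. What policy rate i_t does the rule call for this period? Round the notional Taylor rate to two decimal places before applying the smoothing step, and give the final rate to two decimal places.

4.47%

i^T_t = 0.03 + 1.70 + 1.32 × (8.13 − 1.70) + 1 × (-4.96)
   = 0.03 + 1.7 + 8.4876 − 4.96 = 5.26
i_t = 0.63 × 4.01 + 0.37 × 5.26 = 2.5263 + 1.9462 = 4.47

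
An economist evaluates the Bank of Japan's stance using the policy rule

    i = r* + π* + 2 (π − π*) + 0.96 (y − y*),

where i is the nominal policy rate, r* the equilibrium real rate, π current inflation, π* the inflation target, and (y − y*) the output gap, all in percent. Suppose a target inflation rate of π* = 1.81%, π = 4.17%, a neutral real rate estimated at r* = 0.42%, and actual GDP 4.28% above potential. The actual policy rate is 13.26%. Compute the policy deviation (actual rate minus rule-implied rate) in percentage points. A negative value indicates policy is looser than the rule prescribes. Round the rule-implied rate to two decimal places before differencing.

Output 4.28% above potential → (y − y*) = 4.28.
i = 0.42 + 1.81 + 2 × (4.17 − 1.81) + 0.96 × 4.28
   = 0.42 + 1.81 + 4.72 + 4.1088 = 11.06
Deviation = 13.26 − 11.06 = 2.20 pp.

2.20 pp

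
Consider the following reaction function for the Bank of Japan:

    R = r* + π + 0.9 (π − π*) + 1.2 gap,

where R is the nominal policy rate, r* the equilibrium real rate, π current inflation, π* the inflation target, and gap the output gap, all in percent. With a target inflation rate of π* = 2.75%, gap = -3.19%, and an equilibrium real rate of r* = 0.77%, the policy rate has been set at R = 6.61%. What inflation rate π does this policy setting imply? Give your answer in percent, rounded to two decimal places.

6.39%

Collecting π: R = r* + (1 + 0.9) π − 0.9 π* + 1.2 gap
1.9 π = 6.61 − 0.77 + 0.9 × 2.75 − 1.2 × (-3.19) = 12.143
π = 12.143 / 1.9 = 6.39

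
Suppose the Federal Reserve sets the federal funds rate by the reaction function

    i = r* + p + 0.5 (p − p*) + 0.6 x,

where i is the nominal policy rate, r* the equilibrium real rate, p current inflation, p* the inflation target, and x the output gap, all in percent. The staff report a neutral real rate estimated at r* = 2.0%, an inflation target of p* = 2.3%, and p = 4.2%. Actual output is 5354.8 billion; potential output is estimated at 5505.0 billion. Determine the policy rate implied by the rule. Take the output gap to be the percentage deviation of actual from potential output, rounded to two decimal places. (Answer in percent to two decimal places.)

5.51%

Output gap = 100 × (5354.8 − 5505.0) / 5505.0 = -2.73%.
i = 2.00 + 4.20 + 0.5 × (4.20 − 2.30) + 0.6 × (-2.73)
   = 2.00 + 4.2 + 0.95 − 1.638 = 5.51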